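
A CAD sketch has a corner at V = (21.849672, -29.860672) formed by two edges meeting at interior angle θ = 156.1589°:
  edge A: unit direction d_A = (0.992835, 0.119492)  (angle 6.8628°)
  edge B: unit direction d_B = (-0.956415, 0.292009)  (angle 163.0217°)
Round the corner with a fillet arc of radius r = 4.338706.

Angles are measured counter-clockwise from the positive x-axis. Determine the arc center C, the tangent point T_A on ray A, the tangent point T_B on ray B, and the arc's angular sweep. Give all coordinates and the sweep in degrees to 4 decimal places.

bisector direction at 84.9422° = (0.088160,0.996106)
center distance |VC| = r/sin(θ/2) = 4.338706/sin(78.0794°) = 4.434333
C = V + |VC|·bis = (22.2406,-25.4436)
T_A = V + ((C−V)·d_A)·d_A = V + 0.9159·d_A = (22.7590,-29.7512)
T_B = V + ((C−V)·d_B)·d_B = V + 0.9159·d_B = (20.9737,-29.5932)
sweep = 180° − θ = 23.8411°

center=(22.2406,-25.4436) T_A=(22.7590,-29.7512) T_B=(20.9737,-29.5932) sweep=23.8411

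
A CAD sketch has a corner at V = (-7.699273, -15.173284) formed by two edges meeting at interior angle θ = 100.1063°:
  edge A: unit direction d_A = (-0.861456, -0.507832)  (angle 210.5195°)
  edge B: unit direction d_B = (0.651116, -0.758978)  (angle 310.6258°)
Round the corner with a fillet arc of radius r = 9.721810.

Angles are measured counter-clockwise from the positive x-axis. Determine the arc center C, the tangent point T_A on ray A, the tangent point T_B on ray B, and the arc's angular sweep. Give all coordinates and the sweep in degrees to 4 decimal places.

bisector direction at 260.5726° = (-0.163797,-0.986494)
center distance |VC| = r/sin(θ/2) = 9.721810/sin(50.0532°) = 12.681056
C = V + |VC|·bis = (-9.7764,-27.6831)
T_A = V + ((C−V)·d_A)·d_A = V + 8.1422·d_A = (-14.7134,-19.3082)
T_B = V + ((C−V)·d_B)·d_B = V + 8.1422·d_B = (-2.3977,-21.3530)
sweep = 180° − θ = 79.8937°

center=(-9.7764,-27.6831) T_A=(-14.7134,-19.3082) T_B=(-2.3977,-21.3530) sweep=79.8937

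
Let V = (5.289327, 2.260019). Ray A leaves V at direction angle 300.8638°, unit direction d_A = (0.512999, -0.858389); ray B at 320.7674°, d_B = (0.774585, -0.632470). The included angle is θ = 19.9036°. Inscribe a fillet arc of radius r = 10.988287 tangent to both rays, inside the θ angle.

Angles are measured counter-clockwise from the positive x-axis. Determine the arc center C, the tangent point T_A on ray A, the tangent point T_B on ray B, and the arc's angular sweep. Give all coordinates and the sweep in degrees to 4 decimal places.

bisector direction at 310.8156° = (0.653627,-0.756817)
center distance |VC| = r/sin(θ/2) = 10.988287/sin(9.9518°) = 63.582394
C = V + |VC|·bis = (46.8485,-45.8602)
T_A = V + ((C−V)·d_A)·d_A = V + 62.6257·d_A = (37.4162,-51.4972)
T_B = V + ((C−V)·d_B)·d_B = V + 62.6257·d_B = (53.7982,-37.3489)
sweep = 180° − θ = 160.0964°

center=(46.8485,-45.8602) T_A=(37.4162,-51.4972) T_B=(53.7982,-37.3489) sweep=160.0964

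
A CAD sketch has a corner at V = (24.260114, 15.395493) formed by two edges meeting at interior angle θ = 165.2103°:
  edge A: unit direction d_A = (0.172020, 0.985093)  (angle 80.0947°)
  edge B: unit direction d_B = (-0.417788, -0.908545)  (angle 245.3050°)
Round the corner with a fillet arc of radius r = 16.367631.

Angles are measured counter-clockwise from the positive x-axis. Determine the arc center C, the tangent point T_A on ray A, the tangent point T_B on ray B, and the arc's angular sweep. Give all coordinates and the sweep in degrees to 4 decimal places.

center=(8.5019,20.3037) T_A=(24.6255,17.4881) T_B=(23.3726,13.4655) sweep=14.7897

bisector direction at 162.6998° = (-0.954760,0.297377)
center distance |VC| = r/sin(θ/2) = 16.367631/sin(82.6051°) = 16.504907
C = V + |VC|·bis = (8.5019,20.3037)
T_A = V + ((C−V)·d_A)·d_A = V + 2.1243·d_A = (24.6255,17.4881)
T_B = V + ((C−V)·d_B)·d_B = V + 2.1243·d_B = (23.3726,13.4655)
sweep = 180° − θ = 14.7897°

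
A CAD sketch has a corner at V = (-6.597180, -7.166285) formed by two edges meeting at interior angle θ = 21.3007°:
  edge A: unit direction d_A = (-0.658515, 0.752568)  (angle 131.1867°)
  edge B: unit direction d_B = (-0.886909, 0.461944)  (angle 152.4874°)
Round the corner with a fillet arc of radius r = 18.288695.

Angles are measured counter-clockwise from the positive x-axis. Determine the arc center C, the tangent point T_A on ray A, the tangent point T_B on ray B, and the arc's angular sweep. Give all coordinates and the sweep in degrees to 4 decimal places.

bisector direction at 141.8371° = (-0.786257,0.617900)
center distance |VC| = r/sin(θ/2) = 18.288695/sin(10.6503°) = 98.956737
C = V + |VC|·bis = (-84.4026,53.9791)
T_A = V + ((C−V)·d_A)·d_A = V + 97.2520·d_A = (-70.6391,66.0225)
T_B = V + ((C−V)·d_B)·d_B = V + 97.2520·d_B = (-92.8509,37.7587)
sweep = 180° − θ = 158.6993°

center=(-84.4026,53.9791) T_A=(-70.6391,66.0225) T_B=(-92.8509,37.7587) sweep=158.6993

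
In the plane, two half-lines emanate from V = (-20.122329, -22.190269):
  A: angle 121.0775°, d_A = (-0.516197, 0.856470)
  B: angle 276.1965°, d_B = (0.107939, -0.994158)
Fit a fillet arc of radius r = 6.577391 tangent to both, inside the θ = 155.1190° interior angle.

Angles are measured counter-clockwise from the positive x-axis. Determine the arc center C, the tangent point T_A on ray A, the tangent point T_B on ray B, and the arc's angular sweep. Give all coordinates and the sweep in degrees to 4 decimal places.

bisector direction at 198.6370° = (-0.947562,-0.319571)
center distance |VC| = r/sin(θ/2) = 6.577391/sin(77.5595°) = 6.735540
C = V + |VC|·bis = (-26.5047,-24.3428)
T_A = V + ((C−V)·d_A)·d_A = V + 1.4510·d_A = (-20.8713,-20.9475)
T_B = V + ((C−V)·d_B)·d_B = V + 1.4510·d_B = (-19.9657,-23.6328)
sweep = 180° − θ = 24.8810°

center=(-26.5047,-24.3428) T_A=(-20.8713,-20.9475) T_B=(-19.9657,-23.6328) sweep=24.8810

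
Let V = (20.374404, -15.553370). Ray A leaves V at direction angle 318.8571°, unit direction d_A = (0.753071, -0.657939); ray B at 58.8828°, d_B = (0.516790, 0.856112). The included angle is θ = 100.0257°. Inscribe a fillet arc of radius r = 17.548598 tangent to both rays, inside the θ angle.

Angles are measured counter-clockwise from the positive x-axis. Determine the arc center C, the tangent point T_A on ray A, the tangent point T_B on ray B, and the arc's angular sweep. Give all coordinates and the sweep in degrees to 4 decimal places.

bisector direction at 8.8700° = (0.988041,0.154192)
center distance |VC| = r/sin(θ/2) = 17.548598/sin(50.0129°) = 22.903758
C = V + |VC|·bis = (43.0043,-12.0218)
T_A = V + ((C−V)·d_A)·d_A = V + 14.7183·d_A = (31.4583,-25.2371)
T_B = V + ((C−V)·d_B)·d_B = V + 14.7183·d_B = (27.9807,-2.9528)
sweep = 180° − θ = 79.9743°

center=(43.0043,-12.0218) T_A=(31.4583,-25.2371) T_B=(27.9807,-2.9528) sweep=79.9743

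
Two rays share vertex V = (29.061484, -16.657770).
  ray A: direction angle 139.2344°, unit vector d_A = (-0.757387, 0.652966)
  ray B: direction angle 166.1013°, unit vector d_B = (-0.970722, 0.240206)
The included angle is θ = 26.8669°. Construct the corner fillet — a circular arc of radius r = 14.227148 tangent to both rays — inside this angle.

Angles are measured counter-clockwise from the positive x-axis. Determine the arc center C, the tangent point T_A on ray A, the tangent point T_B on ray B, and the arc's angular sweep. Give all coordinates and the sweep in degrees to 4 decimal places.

bisector direction at 152.6678° = (-0.888360,0.459148)
center distance |VC| = r/sin(θ/2) = 14.227148/sin(13.4335°) = 61.240557
C = V + |VC|·bis = (-25.3422,11.4607)
T_A = V + ((C−V)·d_A)·d_A = V + 59.5650·d_A = (-16.0523,22.2362)
T_B = V + ((C−V)·d_B)·d_B = V + 59.5650·d_B = (-28.7596,-2.3499)
sweep = 180° − θ = 153.1331°

center=(-25.3422,11.4607) T_A=(-16.0523,22.2362) T_B=(-28.7596,-2.3499) sweep=153.1331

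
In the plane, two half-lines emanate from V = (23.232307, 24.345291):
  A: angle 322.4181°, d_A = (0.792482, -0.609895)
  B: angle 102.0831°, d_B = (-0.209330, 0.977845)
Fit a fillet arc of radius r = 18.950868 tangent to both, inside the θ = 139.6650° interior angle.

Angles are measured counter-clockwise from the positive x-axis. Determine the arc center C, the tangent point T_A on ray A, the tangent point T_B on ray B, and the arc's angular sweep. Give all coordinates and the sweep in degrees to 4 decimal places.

center=(40.3063,35.1184) T_A=(28.7483,20.1002) T_B=(21.7753,31.1514) sweep=40.3350

bisector direction at 32.2506° = (0.845722,0.533623)
center distance |VC| = r/sin(θ/2) = 18.950868/sin(69.8325°) = 20.188660
C = V + |VC|·bis = (40.3063,35.1184)
T_A = V + ((C−V)·d_A)·d_A = V + 6.9604·d_A = (28.7483,20.1002)
T_B = V + ((C−V)·d_B)·d_B = V + 6.9604·d_B = (21.7753,31.1514)
sweep = 180° − θ = 40.3350°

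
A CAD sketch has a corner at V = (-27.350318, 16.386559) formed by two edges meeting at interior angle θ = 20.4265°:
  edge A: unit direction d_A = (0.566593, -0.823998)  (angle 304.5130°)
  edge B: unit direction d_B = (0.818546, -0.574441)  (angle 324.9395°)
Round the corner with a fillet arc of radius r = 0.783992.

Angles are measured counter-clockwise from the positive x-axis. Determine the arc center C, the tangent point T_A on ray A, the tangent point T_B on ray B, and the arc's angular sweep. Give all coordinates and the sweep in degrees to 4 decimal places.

bisector direction at 314.7262° = (0.703720,-0.710477)
center distance |VC| = r/sin(θ/2) = 0.783992/sin(10.2133°) = 4.421531
C = V + |VC|·bis = (-24.2388,13.2452)
T_A = V + ((C−V)·d_A)·d_A = V + 4.3515·d_A = (-24.8848,12.8010)
T_B = V + ((C−V)·d_B)·d_B = V + 4.3515·d_B = (-23.7884,13.8869)
sweep = 180° − θ = 159.5735°

center=(-24.2388,13.2452) T_A=(-24.8848,12.8010) T_B=(-23.7884,13.8869) sweep=159.5735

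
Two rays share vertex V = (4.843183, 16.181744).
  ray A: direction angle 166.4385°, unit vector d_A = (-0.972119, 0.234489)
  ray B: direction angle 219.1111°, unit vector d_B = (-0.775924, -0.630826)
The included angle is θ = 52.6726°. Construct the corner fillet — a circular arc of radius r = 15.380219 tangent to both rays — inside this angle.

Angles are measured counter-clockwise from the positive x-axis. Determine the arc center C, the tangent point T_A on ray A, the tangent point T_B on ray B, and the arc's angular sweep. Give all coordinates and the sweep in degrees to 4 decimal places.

center=(-28.9670,8.5159) T_A=(-25.3605,23.4673) T_B=(-19.2647,-3.4180) sweep=127.3274

bisector direction at 192.7748° = (-0.975247,-0.221120)
center distance |VC| = r/sin(θ/2) = 15.380219/sin(26.3363°) = 34.668315
C = V + |VC|·bis = (-28.9670,8.5159)
T_A = V + ((C−V)·d_A)·d_A = V + 31.0699·d_A = (-25.3605,23.4673)
T_B = V + ((C−V)·d_B)·d_B = V + 31.0699·d_B = (-19.2647,-3.4180)
sweep = 180° − θ = 127.3274°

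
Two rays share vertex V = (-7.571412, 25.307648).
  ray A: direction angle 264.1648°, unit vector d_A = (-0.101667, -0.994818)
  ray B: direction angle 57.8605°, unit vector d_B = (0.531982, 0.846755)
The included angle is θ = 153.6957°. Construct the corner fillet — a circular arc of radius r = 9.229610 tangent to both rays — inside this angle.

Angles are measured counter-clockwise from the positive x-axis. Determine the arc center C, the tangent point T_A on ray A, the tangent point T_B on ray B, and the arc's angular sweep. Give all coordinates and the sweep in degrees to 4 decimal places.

bisector direction at 341.0127° = (0.945590,-0.325359)
center distance |VC| = r/sin(θ/2) = 9.229610/sin(76.8478°) = 9.478231
C = V + |VC|·bis = (1.3911,22.2238)
T_A = V + ((C−V)·d_A)·d_A = V + 2.1567·d_A = (-7.7907,23.1622)
T_B = V + ((C−V)·d_B)·d_B = V + 2.1567·d_B = (-6.4241,27.1338)
sweep = 180° − θ = 26.3043°

center=(1.3911,22.2238) T_A=(-7.7907,23.1622) T_B=(-6.4241,27.1338) sweep=26.3043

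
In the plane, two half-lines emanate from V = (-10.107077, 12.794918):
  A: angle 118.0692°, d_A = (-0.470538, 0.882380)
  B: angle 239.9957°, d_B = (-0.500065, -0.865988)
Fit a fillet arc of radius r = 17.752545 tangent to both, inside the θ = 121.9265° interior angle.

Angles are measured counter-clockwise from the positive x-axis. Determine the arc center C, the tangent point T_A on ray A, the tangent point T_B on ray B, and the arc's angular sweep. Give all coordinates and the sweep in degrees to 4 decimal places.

bisector direction at 179.0325° = (-0.999857,0.016886)
center distance |VC| = r/sin(θ/2) = 17.752545/sin(60.9633°) = 20.304668
C = V + |VC|·bis = (-30.4088,13.1378)
T_A = V + ((C−V)·d_A)·d_A = V + 9.8553·d_A = (-14.7444,21.4910)
T_B = V + ((C−V)·d_B)·d_B = V + 9.8553·d_B = (-15.0354,4.2604)
sweep = 180° − θ = 58.0735°

center=(-30.4088,13.1378) T_A=(-14.7444,21.4910) T_B=(-15.0354,4.2604) sweep=58.0735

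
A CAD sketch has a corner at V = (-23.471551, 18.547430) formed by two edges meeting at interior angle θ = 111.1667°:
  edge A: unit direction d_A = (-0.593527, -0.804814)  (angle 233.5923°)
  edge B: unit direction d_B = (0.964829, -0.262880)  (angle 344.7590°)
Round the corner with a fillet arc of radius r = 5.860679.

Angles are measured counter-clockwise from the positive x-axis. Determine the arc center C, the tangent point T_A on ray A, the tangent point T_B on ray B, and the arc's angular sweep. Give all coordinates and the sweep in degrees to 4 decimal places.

bisector direction at 289.1757° = (0.328465,-0.944516)
center distance |VC| = r/sin(θ/2) = 5.860679/sin(55.5834°) = 7.104290
C = V + |VC|·bis = (-21.1380,11.8373)
T_A = V + ((C−V)·d_A)·d_A = V + 4.0154·d_A = (-25.8548,15.3158)
T_B = V + ((C−V)·d_B)·d_B = V + 4.0154·d_B = (-19.5974,17.4919)
sweep = 180° − θ = 68.8333°

center=(-21.1380,11.8373) T_A=(-25.8548,15.3158) T_B=(-19.5974,17.4919) sweep=68.8333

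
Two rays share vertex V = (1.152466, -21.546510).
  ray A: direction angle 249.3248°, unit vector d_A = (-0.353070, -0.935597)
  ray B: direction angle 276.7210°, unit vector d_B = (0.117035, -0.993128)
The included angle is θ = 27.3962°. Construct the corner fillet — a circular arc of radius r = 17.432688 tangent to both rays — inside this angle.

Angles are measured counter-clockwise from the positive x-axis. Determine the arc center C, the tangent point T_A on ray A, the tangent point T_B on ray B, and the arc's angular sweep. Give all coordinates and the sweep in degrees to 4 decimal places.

bisector direction at 263.0229° = (-0.121473,-0.992595)
center distance |VC| = r/sin(θ/2) = 17.432688/sin(13.6981°) = 73.615927
C = V + |VC|·bis = (-7.7899,-94.6173)
T_A = V + ((C−V)·d_A)·d_A = V + 71.5221·d_A = (-24.0998,-88.4623)
T_B = V + ((C−V)·d_B)·d_B = V + 71.5221·d_B = (9.5230,-92.5771)
sweep = 180° − θ = 152.6038°

center=(-7.7899,-94.6173) T_A=(-24.0998,-88.4623) T_B=(9.5230,-92.5771) sweep=152.6038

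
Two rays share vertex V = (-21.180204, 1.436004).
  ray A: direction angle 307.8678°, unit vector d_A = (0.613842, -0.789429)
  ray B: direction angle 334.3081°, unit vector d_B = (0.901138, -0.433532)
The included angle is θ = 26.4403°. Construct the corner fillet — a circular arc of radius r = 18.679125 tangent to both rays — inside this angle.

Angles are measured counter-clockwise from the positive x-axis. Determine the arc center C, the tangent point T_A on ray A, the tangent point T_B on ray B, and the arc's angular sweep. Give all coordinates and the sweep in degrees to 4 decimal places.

bisector direction at 321.0880° = (0.778111,-0.628127)
center distance |VC| = r/sin(θ/2) = 18.679125/sin(13.2202°) = 81.677641
C = V + |VC|·bis = (42.3741,-49.8679)
T_A = V + ((C−V)·d_A)·d_A = V + 79.5131·d_A = (27.6282,-61.3339)
T_B = V + ((C−V)·d_B)·d_B = V + 79.5131·d_B = (50.4721,-33.0354)
sweep = 180° − θ = 153.5597°

center=(42.3741,-49.8679) T_A=(27.6282,-61.3339) T_B=(50.4721,-33.0354) sweep=153.5597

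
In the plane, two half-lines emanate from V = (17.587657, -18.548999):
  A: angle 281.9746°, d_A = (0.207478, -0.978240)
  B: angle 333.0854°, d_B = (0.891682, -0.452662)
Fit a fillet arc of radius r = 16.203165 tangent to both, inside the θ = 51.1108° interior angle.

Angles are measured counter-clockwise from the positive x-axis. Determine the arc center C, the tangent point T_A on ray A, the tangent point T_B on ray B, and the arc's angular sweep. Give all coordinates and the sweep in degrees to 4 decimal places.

bisector direction at 307.5300° = (0.609177,-0.793034)
center distance |VC| = r/sin(θ/2) = 16.203165/sin(25.5554°) = 37.560919
C = V + |VC|·bis = (40.4689,-48.3361)
T_A = V + ((C−V)·d_A)·d_A = V + 33.8863·d_A = (24.6183,-51.6979)
T_B = V + ((C−V)·d_B)·d_B = V + 33.8863·d_B = (47.8035,-33.8880)
sweep = 180° − θ = 128.8892°

center=(40.4689,-48.3361) T_A=(24.6183,-51.6979) T_B=(47.8035,-33.8880) sweep=128.8892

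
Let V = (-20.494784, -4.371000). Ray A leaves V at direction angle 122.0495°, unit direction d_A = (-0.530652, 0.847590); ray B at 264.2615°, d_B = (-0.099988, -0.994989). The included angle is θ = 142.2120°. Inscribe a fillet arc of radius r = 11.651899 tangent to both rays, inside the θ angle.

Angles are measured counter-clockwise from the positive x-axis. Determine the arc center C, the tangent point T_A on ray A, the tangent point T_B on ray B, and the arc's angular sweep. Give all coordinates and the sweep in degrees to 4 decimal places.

center=(-32.4870,-7.1739) T_A=(-22.6110,-0.9908) T_B=(-20.8935,-8.3390) sweep=37.7880

bisector direction at 193.1555° = (-0.973756,-0.227595)
center distance |VC| = r/sin(θ/2) = 11.651899/sin(71.1060°) = 12.315465
C = V + |VC|·bis = (-32.4870,-7.1739)
T_A = V + ((C−V)·d_A)·d_A = V + 3.9880·d_A = (-22.6110,-0.9908)
T_B = V + ((C−V)·d_B)·d_B = V + 3.9880·d_B = (-20.8935,-8.3390)
sweep = 180° − θ = 37.7880°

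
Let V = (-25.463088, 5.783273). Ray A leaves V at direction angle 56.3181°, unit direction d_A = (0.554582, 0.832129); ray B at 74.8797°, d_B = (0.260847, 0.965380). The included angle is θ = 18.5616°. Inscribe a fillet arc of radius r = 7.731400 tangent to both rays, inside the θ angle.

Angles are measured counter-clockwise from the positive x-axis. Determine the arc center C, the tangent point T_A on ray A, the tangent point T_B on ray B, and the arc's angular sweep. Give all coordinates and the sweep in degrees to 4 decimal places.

bisector direction at 65.5989° = (0.413122,0.910676)
center distance |VC| = r/sin(θ/2) = 7.731400/sin(9.2808°) = 47.939795
C = V + |VC|·bis = (-5.6581,49.4409)
T_A = V + ((C−V)·d_A)·d_A = V + 47.3123·d_A = (0.7754,45.1532)
T_B = V + ((C−V)·d_B)·d_B = V + 47.3123·d_B = (-13.1218,51.4576)
sweep = 180° − θ = 161.4384°

center=(-5.6581,49.4409) T_A=(0.7754,45.1532) T_B=(-13.1218,51.4576) sweep=161.4384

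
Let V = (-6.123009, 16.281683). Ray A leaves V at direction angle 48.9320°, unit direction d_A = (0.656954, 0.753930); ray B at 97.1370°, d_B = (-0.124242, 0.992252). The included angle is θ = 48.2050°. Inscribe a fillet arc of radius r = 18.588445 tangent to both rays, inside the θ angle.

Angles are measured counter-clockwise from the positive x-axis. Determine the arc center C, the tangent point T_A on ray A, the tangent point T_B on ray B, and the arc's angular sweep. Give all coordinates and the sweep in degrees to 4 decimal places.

center=(7.1591,59.8193) T_A=(21.1735,47.6076) T_B=(-11.2853,57.5099) sweep=131.7950

bisector direction at 73.0345° = (0.291796,0.956481)
center distance |VC| = r/sin(θ/2) = 18.588445/sin(24.1025°) = 45.518603
C = V + |VC|·bis = (7.1591,59.8193)
T_A = V + ((C−V)·d_A)·d_A = V + 41.5501·d_A = (21.1735,47.6076)
T_B = V + ((C−V)·d_B)·d_B = V + 41.5501·d_B = (-11.2853,57.5099)
sweep = 180° − θ = 131.7950°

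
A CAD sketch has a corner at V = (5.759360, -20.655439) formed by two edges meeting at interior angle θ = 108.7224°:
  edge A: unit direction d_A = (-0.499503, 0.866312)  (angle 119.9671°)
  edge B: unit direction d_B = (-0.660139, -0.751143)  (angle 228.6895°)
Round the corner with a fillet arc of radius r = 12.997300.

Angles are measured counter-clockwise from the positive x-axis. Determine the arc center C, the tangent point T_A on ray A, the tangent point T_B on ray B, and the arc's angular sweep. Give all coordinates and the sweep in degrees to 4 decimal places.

bisector direction at 174.3283° = (-0.995105,0.098828)
center distance |VC| = r/sin(θ/2) = 12.997300/sin(54.3612°) = 15.992615
C = V + |VC|·bis = (-10.1550,-19.0749)
T_A = V + ((C−V)·d_A)·d_A = V + 9.3185·d_A = (1.1048,-12.5827)
T_B = V + ((C−V)·d_B)·d_B = V + 9.3185·d_B = (-0.3921,-27.6549)
sweep = 180° − θ = 71.2776°

center=(-10.1550,-19.0749) T_A=(1.1048,-12.5827) T_B=(-0.3921,-27.6549) sweep=71.2776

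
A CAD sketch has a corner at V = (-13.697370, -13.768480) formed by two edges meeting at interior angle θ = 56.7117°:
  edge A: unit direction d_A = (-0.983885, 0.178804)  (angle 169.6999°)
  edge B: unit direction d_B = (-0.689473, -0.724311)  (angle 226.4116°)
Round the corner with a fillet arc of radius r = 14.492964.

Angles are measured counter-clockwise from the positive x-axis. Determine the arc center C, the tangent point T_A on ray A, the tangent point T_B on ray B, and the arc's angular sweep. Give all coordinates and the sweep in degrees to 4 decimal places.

center=(-42.7096,-23.2264) T_A=(-40.1182,-8.9669) T_B=(-32.2122,-33.2189) sweep=123.2883

bisector direction at 198.0558° = (-0.950755,-0.309942)
center distance |VC| = r/sin(θ/2) = 14.492964/sin(28.3559°) = 30.514957
C = V + |VC|·bis = (-42.7096,-23.2264)
T_A = V + ((C−V)·d_A)·d_A = V + 26.8536·d_A = (-40.1182,-8.9669)
T_B = V + ((C−V)·d_B)·d_B = V + 26.8536·d_B = (-32.2122,-33.2189)
sweep = 180° − θ = 123.2883°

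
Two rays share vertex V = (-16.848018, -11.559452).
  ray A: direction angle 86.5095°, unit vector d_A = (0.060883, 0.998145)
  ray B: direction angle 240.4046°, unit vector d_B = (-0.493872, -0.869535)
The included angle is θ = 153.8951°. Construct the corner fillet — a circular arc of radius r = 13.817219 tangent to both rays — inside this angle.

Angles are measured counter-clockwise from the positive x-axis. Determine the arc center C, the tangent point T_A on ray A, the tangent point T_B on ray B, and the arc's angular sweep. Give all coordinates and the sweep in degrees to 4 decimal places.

center=(-30.4446,-7.5209) T_A=(-16.6530,-8.3621) T_B=(-18.4300,-14.3448) sweep=26.1049

bisector direction at 163.4571° = (-0.958607,0.284734)
center distance |VC| = r/sin(θ/2) = 13.817219/sin(76.9476°) = 14.183672
C = V + |VC|·bis = (-30.4446,-7.5209)
T_A = V + ((C−V)·d_A)·d_A = V + 3.2033·d_A = (-16.6530,-8.3621)
T_B = V + ((C−V)·d_B)·d_B = V + 3.2033·d_B = (-18.4300,-14.3448)
sweep = 180° − θ = 26.1049°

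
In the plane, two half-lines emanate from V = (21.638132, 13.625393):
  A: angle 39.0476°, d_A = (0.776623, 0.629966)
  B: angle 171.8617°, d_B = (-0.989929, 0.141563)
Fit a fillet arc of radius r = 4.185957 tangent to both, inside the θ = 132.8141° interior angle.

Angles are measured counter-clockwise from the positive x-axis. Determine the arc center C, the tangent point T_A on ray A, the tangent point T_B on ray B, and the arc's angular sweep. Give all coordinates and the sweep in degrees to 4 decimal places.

center=(20.4209,18.0280) T_A=(23.0579,14.7771) T_B=(19.8284,13.8842) sweep=47.1859

bisector direction at 105.4547° = (-0.266476,0.963842)
center distance |VC| = r/sin(θ/2) = 4.185957/sin(66.4070°) = 4.567768
C = V + |VC|·bis = (20.4209,18.0280)
T_A = V + ((C−V)·d_A)·d_A = V + 1.8282·d_A = (23.0579,14.7771)
T_B = V + ((C−V)·d_B)·d_B = V + 1.8282·d_B = (19.8284,13.8842)
sweep = 180° − θ = 47.1859°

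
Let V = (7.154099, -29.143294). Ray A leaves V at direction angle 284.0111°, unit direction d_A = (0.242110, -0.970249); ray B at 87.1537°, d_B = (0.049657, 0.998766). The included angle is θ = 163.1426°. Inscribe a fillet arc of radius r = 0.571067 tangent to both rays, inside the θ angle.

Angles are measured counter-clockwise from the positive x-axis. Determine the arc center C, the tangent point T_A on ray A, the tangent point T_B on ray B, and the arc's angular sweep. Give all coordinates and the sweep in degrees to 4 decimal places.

center=(7.7287,-29.0871) T_A=(7.1746,-29.2254) T_B=(7.1583,-29.0588) sweep=16.8574

bisector direction at 5.5824° = (0.995257,0.097277)
center distance |VC| = r/sin(θ/2) = 0.571067/sin(81.5713°) = 0.577302
C = V + |VC|·bis = (7.7287,-29.0871)
T_A = V + ((C−V)·d_A)·d_A = V + 0.0846·d_A = (7.1746,-29.2254)
T_B = V + ((C−V)·d_B)·d_B = V + 0.0846·d_B = (7.1583,-29.0588)
sweep = 180° − θ = 16.8574°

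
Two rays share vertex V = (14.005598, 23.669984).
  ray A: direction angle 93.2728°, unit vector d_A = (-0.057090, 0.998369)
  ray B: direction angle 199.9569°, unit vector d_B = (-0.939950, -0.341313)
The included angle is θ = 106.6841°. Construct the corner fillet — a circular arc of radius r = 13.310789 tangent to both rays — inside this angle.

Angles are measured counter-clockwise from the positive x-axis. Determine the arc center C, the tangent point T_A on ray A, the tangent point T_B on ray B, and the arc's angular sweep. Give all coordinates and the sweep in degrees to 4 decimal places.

bisector direction at 146.6149° = (-0.834991,0.550264)
center distance |VC| = r/sin(θ/2) = 13.310789/sin(53.3421°) = 16.592566
C = V + |VC|·bis = (0.1510,32.8003)
T_A = V + ((C−V)·d_A)·d_A = V + 9.9064·d_A = (13.4400,33.5602)
T_B = V + ((C−V)·d_B)·d_B = V + 9.9064·d_B = (4.6941,20.2888)
sweep = 180° − θ = 73.3159°

center=(0.1510,32.8003) T_A=(13.4400,33.5602) T_B=(4.6941,20.2888) sweep=73.3159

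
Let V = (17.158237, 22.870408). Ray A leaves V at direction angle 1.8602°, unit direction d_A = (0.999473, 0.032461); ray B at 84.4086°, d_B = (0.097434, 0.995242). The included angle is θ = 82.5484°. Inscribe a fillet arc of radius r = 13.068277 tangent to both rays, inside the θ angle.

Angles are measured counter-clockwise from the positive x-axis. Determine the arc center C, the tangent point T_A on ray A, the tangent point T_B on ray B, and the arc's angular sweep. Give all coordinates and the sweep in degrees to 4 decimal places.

center=(31.6150,36.4151) T_A=(32.0392,23.3537) T_B=(18.6089,37.6884) sweep=97.4516

bisector direction at 43.1344° = (0.729752,0.683712)
center distance |VC| = r/sin(θ/2) = 13.068277/sin(41.2742°) = 19.810526
C = V + |VC|·bis = (31.6150,36.4151)
T_A = V + ((C−V)·d_A)·d_A = V + 14.8888·d_A = (32.0392,23.3537)
T_B = V + ((C−V)·d_B)·d_B = V + 14.8888·d_B = (18.6089,37.6884)
sweep = 180° − θ = 97.4516°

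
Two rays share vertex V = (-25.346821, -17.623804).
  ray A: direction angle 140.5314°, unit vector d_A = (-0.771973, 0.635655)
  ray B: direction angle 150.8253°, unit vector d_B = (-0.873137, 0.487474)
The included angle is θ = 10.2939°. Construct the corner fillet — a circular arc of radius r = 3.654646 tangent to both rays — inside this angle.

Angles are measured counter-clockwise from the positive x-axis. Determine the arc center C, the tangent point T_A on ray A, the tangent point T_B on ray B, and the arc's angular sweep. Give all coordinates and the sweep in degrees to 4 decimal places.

bisector direction at 145.6784° = (-0.825885,0.563838)
center distance |VC| = r/sin(θ/2) = 3.654646/sin(5.1470°) = 40.738240
C = V + |VC|·bis = (-58.9919,5.3460)
T_A = V + ((C−V)·d_A)·d_A = V + 40.5740·d_A = (-56.6688,8.1673)
T_B = V + ((C−V)·d_B)·d_B = V + 40.5740·d_B = (-60.7735,2.1550)
sweep = 180° − θ = 169.7061°

center=(-58.9919,5.3460) T_A=(-56.6688,8.1673) T_B=(-60.7735,2.1550) sweep=169.7061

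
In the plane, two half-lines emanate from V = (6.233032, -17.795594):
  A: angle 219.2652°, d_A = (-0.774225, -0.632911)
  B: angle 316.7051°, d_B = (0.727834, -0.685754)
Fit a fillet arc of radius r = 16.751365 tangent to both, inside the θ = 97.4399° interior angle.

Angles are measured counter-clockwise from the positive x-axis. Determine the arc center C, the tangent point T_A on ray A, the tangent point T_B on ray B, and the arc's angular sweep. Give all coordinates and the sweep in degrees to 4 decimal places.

center=(5.4493,-40.0726) T_A=(-5.1528,-27.1032) T_B=(16.9366,-27.8804) sweep=82.5601

bisector direction at 267.9851° = (-0.035159,-0.999382)
center distance |VC| = r/sin(θ/2) = 16.751365/sin(48.7199°) = 22.290753
C = V + |VC|·bis = (5.4493,-40.0726)
T_A = V + ((C−V)·d_A)·d_A = V + 14.7061·d_A = (-5.1528,-27.1032)
T_B = V + ((C−V)·d_B)·d_B = V + 14.7061·d_B = (16.9366,-27.8804)
sweep = 180° − θ = 82.5601°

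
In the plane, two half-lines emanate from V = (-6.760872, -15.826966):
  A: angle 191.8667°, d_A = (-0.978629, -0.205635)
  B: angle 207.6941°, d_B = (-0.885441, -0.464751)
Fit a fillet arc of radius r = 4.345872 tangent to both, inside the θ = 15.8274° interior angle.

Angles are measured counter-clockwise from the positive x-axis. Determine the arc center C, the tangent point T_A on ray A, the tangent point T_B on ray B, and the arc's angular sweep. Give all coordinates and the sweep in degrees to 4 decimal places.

center=(-36.4632,-26.5090) T_A=(-37.3568,-22.2560) T_B=(-34.4434,-30.3570) sweep=164.1726

bisector direction at 199.7804° = (-0.940997,-0.338416)
center distance |VC| = r/sin(θ/2) = 4.345872/sin(7.9137°) = 31.564703
C = V + |VC|·bis = (-36.4632,-26.5090)
T_A = V + ((C−V)·d_A)·d_A = V + 31.2641·d_A = (-37.3568,-22.2560)
T_B = V + ((C−V)·d_B)·d_B = V + 31.2641·d_B = (-34.4434,-30.3570)
sweep = 180° − θ = 164.1726°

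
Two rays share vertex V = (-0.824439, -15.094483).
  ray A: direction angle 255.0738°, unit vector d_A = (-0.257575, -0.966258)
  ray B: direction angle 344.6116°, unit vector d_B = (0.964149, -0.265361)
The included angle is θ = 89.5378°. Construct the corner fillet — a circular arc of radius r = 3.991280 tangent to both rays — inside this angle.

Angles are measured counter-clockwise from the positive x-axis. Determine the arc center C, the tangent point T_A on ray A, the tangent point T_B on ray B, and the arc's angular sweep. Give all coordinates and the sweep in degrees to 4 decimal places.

center=(1.9958,-20.0104) T_A=(-1.8608,-18.9823) T_B=(3.0549,-16.1622) sweep=90.4622

bisector direction at 299.8427° = (0.497621,-0.867395)
center distance |VC| = r/sin(θ/2) = 3.991280/sin(44.7689°) = 5.667428
C = V + |VC|·bis = (1.9958,-20.0104)
T_A = V + ((C−V)·d_A)·d_A = V + 4.0236·d_A = (-1.8608,-18.9823)
T_B = V + ((C−V)·d_B)·d_B = V + 4.0236·d_B = (3.0549,-16.1622)
sweep = 180° − θ = 90.4622°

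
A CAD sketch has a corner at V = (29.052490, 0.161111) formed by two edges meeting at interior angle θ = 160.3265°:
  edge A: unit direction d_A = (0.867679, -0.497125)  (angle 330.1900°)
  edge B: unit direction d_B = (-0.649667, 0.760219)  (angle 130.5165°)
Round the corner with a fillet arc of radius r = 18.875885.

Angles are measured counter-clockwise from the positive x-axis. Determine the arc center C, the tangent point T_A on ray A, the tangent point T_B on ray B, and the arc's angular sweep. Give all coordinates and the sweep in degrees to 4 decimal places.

bisector direction at 50.3533° = (0.638052,0.769993)
center distance |VC| = r/sin(θ/2) = 18.875885/sin(80.1633°) = 19.157529
C = V + |VC|·bis = (41.2760,14.9123)
T_A = V + ((C−V)·d_A)·d_A = V + 3.2729·d_A = (31.8923,-1.4659)
T_B = V + ((C−V)·d_B)·d_B = V + 3.2729·d_B = (26.9262,2.6492)
sweep = 180° − θ = 19.6735°

center=(41.2760,14.9123) T_A=(31.8923,-1.4659) T_B=(26.9262,2.6492) sweep=19.6735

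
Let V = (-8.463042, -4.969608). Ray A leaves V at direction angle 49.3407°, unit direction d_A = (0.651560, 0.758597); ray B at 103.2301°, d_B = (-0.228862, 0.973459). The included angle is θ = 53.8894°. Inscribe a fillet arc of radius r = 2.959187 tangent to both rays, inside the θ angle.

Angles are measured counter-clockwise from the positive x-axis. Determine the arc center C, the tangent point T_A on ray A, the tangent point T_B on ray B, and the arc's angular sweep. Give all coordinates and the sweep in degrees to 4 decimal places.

center=(-6.9147,1.3747) T_A=(-4.6699,-0.5533) T_B=(-9.7954,0.6975) sweep=126.1106

bisector direction at 76.2854° = (0.237086,0.971489)
center distance |VC| = r/sin(θ/2) = 2.959187/sin(26.9447°) = 6.530543
C = V + |VC|·bis = (-6.9147,1.3747)
T_A = V + ((C−V)·d_A)·d_A = V + 5.8216·d_A = (-4.6699,-0.5533)
T_B = V + ((C−V)·d_B)·d_B = V + 5.8216·d_B = (-9.7954,0.6975)
sweep = 180° − θ = 126.1106°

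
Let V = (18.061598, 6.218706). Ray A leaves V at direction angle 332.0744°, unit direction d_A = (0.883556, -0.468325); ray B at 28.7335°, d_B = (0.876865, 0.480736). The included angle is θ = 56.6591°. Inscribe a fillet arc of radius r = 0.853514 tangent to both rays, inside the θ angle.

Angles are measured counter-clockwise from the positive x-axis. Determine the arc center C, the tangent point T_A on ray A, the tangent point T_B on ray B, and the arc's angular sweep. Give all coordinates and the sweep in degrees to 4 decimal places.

center=(19.8602,6.2314) T_A=(19.4604,5.4773) T_B=(19.4498,6.9798) sweep=123.3409

bisector direction at 0.4040° = (0.999975,0.007050)
center distance |VC| = r/sin(θ/2) = 0.853514/sin(28.3296°) = 1.798605
C = V + |VC|·bis = (19.8602,6.2314)
T_A = V + ((C−V)·d_A)·d_A = V + 1.5832·d_A = (19.4604,5.4773)
T_B = V + ((C−V)·d_B)·d_B = V + 1.5832·d_B = (19.4498,6.9798)
sweep = 180° − θ = 123.3409°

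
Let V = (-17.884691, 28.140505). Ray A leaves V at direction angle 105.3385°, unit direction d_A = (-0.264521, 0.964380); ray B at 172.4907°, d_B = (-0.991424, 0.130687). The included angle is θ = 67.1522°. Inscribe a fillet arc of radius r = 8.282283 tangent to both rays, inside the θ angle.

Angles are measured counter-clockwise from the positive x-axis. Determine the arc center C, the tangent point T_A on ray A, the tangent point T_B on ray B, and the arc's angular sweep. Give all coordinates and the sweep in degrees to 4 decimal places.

center=(-29.1724,37.9824) T_A=(-21.1852,40.1732) T_B=(-30.2548,29.7711) sweep=112.8478

bisector direction at 138.9146° = (-0.753731,0.657183)
center distance |VC| = r/sin(θ/2) = 8.282283/sin(33.5761°) = 14.975810
C = V + |VC|·bis = (-29.1724,37.9824)
T_A = V + ((C−V)·d_A)·d_A = V + 12.4771·d_A = (-21.1852,40.1732)
T_B = V + ((C−V)·d_B)·d_B = V + 12.4771·d_B = (-30.2548,29.7711)
sweep = 180° − θ = 112.8478°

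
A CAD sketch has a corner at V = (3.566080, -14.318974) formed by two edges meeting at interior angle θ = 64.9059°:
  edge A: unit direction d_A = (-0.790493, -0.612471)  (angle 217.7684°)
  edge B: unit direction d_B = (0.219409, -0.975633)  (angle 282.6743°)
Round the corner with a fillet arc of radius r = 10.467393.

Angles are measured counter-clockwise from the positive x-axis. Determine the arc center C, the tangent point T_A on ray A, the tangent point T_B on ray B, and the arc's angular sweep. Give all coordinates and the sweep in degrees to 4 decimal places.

bisector direction at 250.2214° = (-0.338387,-0.941007)
center distance |VC| = r/sin(θ/2) = 10.467393/sin(32.4530°) = 19.506633
C = V + |VC|·bis = (-3.0347,-32.6749)
T_A = V + ((C−V)·d_A)·d_A = V + 16.4603·d_A = (-9.4457,-24.4005)
T_B = V + ((C−V)·d_B)·d_B = V + 16.4603·d_B = (7.1776,-30.3782)
sweep = 180° − θ = 115.0941°

center=(-3.0347,-32.6749) T_A=(-9.4457,-24.4005) T_B=(7.1776,-30.3782) sweep=115.0941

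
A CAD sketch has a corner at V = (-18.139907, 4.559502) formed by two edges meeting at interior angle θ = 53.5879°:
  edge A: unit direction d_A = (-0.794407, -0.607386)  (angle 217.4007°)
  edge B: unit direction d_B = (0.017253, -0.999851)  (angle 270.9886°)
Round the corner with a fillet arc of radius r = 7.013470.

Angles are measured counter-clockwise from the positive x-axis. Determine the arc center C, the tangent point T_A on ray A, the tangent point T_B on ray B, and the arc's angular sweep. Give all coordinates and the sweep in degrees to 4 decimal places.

center=(-24.9127,-9.4474) T_A=(-29.1726,-3.8758) T_B=(-17.9003,-9.3264) sweep=126.4121

bisector direction at 244.1946° = (-0.435315,-0.900278)
center distance |VC| = r/sin(θ/2) = 7.013470/sin(26.7939°) = 15.558407
C = V + |VC|·bis = (-24.9127,-9.4474)
T_A = V + ((C−V)·d_A)·d_A = V + 13.8880·d_A = (-29.1726,-3.8758)
T_B = V + ((C−V)·d_B)·d_B = V + 13.8880·d_B = (-17.9003,-9.3264)
sweep = 180° − θ = 126.4121°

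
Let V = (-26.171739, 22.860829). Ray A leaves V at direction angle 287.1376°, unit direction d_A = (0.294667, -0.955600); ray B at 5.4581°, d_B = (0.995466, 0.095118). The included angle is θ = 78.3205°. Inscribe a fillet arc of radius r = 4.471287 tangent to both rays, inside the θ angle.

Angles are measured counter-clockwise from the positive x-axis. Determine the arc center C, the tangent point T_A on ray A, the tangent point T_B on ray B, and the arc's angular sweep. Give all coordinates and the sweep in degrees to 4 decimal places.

bisector direction at 326.2978° = (0.831933,-0.554876)
center distance |VC| = r/sin(θ/2) = 4.471287/sin(39.1602°) = 7.080518
C = V + |VC|·bis = (-20.2812,18.9320)
T_A = V + ((C−V)·d_A)·d_A = V + 5.4901·d_A = (-24.5540,17.6145)
T_B = V + ((C−V)·d_B)·d_B = V + 5.4901·d_B = (-20.7065,23.3830)
sweep = 180° − θ = 101.6795°

center=(-20.2812,18.9320) T_A=(-24.5540,17.6145) T_B=(-20.7065,23.3830) sweep=101.6795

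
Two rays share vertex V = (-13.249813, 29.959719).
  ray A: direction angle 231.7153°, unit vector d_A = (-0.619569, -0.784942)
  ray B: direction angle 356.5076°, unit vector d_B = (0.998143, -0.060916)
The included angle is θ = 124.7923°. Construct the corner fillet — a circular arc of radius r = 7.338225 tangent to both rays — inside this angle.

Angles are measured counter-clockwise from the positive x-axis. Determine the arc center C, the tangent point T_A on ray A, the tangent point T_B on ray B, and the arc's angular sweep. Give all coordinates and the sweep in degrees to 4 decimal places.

bisector direction at 294.1115° = (0.408513,-0.912753)
center distance |VC| = r/sin(θ/2) = 7.338225/sin(62.3961°) = 8.280809
C = V + |VC|·bis = (-9.8670,22.4014)
T_A = V + ((C−V)·d_A)·d_A = V + 3.8370·d_A = (-15.6271,26.9479)
T_B = V + ((C−V)·d_B)·d_B = V + 3.8370·d_B = (-9.4200,29.7260)
sweep = 180° − θ = 55.2077°

center=(-9.8670,22.4014) T_A=(-15.6271,26.9479) T_B=(-9.4200,29.7260) sweep=55.2077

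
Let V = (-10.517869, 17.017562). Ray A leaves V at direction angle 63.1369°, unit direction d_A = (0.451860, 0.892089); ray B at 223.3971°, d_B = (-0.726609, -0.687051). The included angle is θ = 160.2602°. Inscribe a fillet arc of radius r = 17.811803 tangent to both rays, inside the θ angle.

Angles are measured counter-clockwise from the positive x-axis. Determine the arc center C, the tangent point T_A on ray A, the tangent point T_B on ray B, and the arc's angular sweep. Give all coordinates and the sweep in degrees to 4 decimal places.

center=(-25.0073,27.8306) T_A=(-9.1175,19.7822) T_B=(-12.7696,14.8884) sweep=19.7398

bisector direction at 143.2670° = (-0.801431,0.598087)
center distance |VC| = r/sin(θ/2) = 17.811803/sin(80.1301°) = 18.079387
C = V + |VC|·bis = (-25.0073,27.8306)
T_A = V + ((C−V)·d_A)·d_A = V + 3.0990·d_A = (-9.1175,19.7822)
T_B = V + ((C−V)·d_B)·d_B = V + 3.0990·d_B = (-12.7696,14.8884)
sweep = 180° − θ = 19.7398°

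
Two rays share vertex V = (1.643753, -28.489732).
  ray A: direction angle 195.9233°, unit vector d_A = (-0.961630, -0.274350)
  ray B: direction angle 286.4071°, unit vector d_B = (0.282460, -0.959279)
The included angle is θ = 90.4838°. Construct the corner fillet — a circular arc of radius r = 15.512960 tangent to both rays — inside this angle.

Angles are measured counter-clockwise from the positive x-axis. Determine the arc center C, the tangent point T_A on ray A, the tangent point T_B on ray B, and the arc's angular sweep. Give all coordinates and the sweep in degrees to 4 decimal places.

bisector direction at 241.1652° = (-0.482286,-0.876014)
center distance |VC| = r/sin(θ/2) = 15.512960/sin(45.2419°) = 21.846598
C = V + |VC|·bis = (-8.8926,-47.6277)
T_A = V + ((C−V)·d_A)·d_A = V + 15.3825·d_A = (-13.1485,-32.7099)
T_B = V + ((C−V)·d_B)·d_B = V + 15.3825·d_B = (5.9887,-43.2459)
sweep = 180° − θ = 89.5162°

center=(-8.8926,-47.6277) T_A=(-13.1485,-32.7099) T_B=(5.9887,-43.2459) sweep=89.5162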